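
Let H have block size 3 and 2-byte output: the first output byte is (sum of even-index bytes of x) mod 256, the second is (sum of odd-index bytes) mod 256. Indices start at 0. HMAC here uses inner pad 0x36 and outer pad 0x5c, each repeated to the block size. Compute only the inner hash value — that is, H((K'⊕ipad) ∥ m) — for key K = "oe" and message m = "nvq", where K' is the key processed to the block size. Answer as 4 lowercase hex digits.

0532

Key "oe" = 6f 65 is 2 bytes ≤ B = 3; zero-pad to 3 bytes: K' = 6f 65 00.
K' ⊕ ipad = 59 53 36.
Inner input = 59 53 36 ∥ 6e 76 71.
Inner hash: even-index sum = 261 mod 256 = 5; odd-index sum = 306 mod 256 = 50 → 05 32.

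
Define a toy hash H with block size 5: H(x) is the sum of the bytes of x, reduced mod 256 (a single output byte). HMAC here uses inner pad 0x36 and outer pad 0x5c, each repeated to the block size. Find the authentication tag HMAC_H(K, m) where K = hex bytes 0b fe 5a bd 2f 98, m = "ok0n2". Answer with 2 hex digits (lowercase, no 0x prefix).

Key hex bytes 0b fe 5a bd 2f 98 is 6 bytes > B = 5, so hash it first: H(key) = e7, then zero-pad to 5 bytes: K' = e7 00 00 00 00.
K' ⊕ ipad = d1 36 36 36 36.  K' ⊕ opad = bb 5c 5c 5c 5c.
Inner input = (K'⊕ipad) ∥ m = d1 36 36 36 36 ∥ 6f 6b 30 6e 32.
Inner hash: sum = 209+54+54+54+54+111+107+48+110+50 = 851; mod 256 = 83 → 53.
Outer input = (K'⊕opad) ∥ inner = bb 5c 5c 5c 5c ∥ 53.
Outer hash (tag): sum = 187+92+92+92+92+83 = 638; mod 256 = 126 → 7e.

7e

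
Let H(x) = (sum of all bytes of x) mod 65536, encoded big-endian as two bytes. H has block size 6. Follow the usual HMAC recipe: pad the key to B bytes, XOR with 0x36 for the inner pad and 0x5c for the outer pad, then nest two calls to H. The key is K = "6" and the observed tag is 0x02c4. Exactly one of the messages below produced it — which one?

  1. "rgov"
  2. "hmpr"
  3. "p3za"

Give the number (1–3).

Key "6" = 36 is 1 byte ≤ B = 6; zero-pad to 6 bytes: K' = 36 00 00 00 00 00.
K' ⊕ ipad = 00 36 36 36 36 36; K' ⊕ opad = 6a 5c 5c 5c 5c 5c.
m1: inner = H(00 36 36 36 36 36 72 67 6f 76) = 02 cc; tag = H(6a 5c 5c 5c 5c 5c 02 cc) = 0304
m2: inner = H(00 36 36 36 36 36 68 6d 70 72) = 02 c5; tag = H(6a 5c 5c 5c 5c 5c 02 c5) = 02fd
m3: inner = H(00 36 36 36 36 36 70 33 7a 61) = 02 8c; tag = H(6a 5c 5c 5c 5c 5c 02 8c) = 02c4 ← matches

3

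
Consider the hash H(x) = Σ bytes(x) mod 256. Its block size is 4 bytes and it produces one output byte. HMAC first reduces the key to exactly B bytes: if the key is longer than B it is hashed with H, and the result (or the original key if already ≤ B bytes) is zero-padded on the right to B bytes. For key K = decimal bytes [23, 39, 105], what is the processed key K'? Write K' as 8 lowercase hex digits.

17276900

Key decimal bytes [23, 39, 105] = 17 27 69 is 3 bytes ≤ B = 4; zero-pad to 4 bytes: K' = 17 27 69 00.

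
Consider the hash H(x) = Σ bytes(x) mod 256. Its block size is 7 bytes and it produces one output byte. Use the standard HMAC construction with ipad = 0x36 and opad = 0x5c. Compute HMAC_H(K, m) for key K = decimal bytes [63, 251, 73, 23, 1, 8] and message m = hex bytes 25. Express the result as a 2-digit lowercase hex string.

Key decimal bytes [63, 251, 73, 23, 1, 8] = 3f fb 49 17 01 08 is 6 bytes ≤ B = 7; zero-pad to 7 bytes: K' = 3f fb 49 17 01 08 00.
K' ⊕ ipad = 09 cd 7f 21 37 3e 36.  K' ⊕ opad = 63 a7 15 4b 5d 54 5c.
Inner input = (K'⊕ipad) ∥ m = 09 cd 7f 21 37 3e 36 ∥ 25.
Inner hash: sum = 9+205+127+33+55+62+54+37 = 582; mod 256 = 70 → 46.
Outer input = (K'⊕opad) ∥ inner = 63 a7 15 4b 5d 54 5c ∥ 46.
Outer hash (tag): sum = 99+167+21+75+93+84+92+70 = 701; mod 256 = 189 → bd.

bd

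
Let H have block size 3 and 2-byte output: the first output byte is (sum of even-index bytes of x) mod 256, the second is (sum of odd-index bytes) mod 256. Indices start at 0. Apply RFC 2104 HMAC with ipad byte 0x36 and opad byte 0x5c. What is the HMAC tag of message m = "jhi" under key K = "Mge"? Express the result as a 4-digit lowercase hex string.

6e71

Key "Mge" = 4d 67 65 is exactly B = 3 bytes: K' = 4d 67 65.
K' ⊕ ipad = 7b 51 53.  K' ⊕ opad = 11 3b 39.
Inner input = (K'⊕ipad) ∥ m = 7b 51 53 ∥ 6a 68 69.
Inner hash: even-index sum = 310 mod 256 = 54; odd-index sum = 292 mod 256 = 36 → 36 24.
Outer input = (K'⊕opad) ∥ inner = 11 3b 39 ∥ 36 24.
Outer hash (tag): even-index sum = 110 mod 256 = 110; odd-index sum = 113 mod 256 = 113 → 6e 71.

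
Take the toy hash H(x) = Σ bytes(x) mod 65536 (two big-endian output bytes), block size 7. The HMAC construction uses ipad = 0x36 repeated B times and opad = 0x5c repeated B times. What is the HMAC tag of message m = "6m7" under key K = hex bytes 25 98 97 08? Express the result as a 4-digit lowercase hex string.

Key hex bytes 25 98 97 08 is 4 bytes ≤ B = 7; zero-pad to 7 bytes: K' = 25 98 97 08 00 00 00.
K' ⊕ ipad = 13 ae a1 3e 36 36 36.  K' ⊕ opad = 79 c4 cb 54 5c 5c 5c.
Inner input = (K'⊕ipad) ∥ m = 13 ae a1 3e 36 36 36 ∥ 36 6d 37.
Inner hash: sum = 19+174+161+62+54+54+54+54+109+55 = 796 → 03 1c.
Outer input = (K'⊕opad) ∥ inner = 79 c4 cb 54 5c 5c 5c ∥ 03 1c.
Outer hash (tag): sum = 121+196+203+84+92+92+92+3+28 = 911 → 03 8f.

038f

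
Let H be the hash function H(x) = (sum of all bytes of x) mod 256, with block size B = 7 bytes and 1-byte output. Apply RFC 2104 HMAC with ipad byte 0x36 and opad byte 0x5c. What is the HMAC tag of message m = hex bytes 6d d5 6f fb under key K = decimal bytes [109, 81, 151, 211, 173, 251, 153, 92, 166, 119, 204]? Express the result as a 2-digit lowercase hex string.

a2

Key decimal bytes [109, 81, 151, 211, 173, 251, 153, 92, 166, 119, 204] = 6d 51 97 d3 ad fb 99 5c a6 77 cc is 11 bytes > B = 7, so hash it first: H(key) = ae, then zero-pad to 7 bytes: K' = ae 00 00 00 00 00 00.
K' ⊕ ipad = 98 36 36 36 36 36 36.  K' ⊕ opad = f2 5c 5c 5c 5c 5c 5c.
Inner input = (K'⊕ipad) ∥ m = 98 36 36 36 36 36 36 ∥ 6d d5 6f fb.
Inner hash: sum = 152+54+54+54+54+54+54+109+213+111+251 = 1160; mod 256 = 136 → 88.
Outer input = (K'⊕opad) ∥ inner = f2 5c 5c 5c 5c 5c 5c ∥ 88.
Outer hash (tag): sum = 242+92+92+92+92+92+92+136 = 930; mod 256 = 162 → a2.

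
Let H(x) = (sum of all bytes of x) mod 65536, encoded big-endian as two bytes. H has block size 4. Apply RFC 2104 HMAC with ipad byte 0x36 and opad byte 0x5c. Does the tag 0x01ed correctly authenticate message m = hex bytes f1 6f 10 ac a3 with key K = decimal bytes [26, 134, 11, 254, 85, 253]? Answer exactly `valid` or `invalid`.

valid

Key decimal bytes [26, 134, 11, 254, 85, 253] = 1a 86 0b fe 55 fd is 6 bytes > B = 4, so hash it first: H(key) = 02 fb, then zero-pad to 4 bytes: K' = 02 fb 00 00.
K' ⊕ ipad = 34 cd 36 36; K' ⊕ opad = 5e a7 5c 5c.
Inner hash: sum = 52+205+54+54+241+111+16+172+163 = 1068 → 04 2c.
Outer hash (recomputed tag): sum = 94+167+92+92+4+44 = 493 → 01 ed.
Recomputed tag = 01ed; claimed = 01ed → match.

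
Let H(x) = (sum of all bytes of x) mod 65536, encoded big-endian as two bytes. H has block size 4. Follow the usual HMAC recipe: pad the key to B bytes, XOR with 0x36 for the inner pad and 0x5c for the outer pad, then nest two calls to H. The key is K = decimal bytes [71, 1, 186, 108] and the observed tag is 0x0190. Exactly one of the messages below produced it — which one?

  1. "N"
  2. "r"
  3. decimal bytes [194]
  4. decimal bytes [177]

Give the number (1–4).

Key decimal bytes [71, 1, 186, 108] = 47 01 ba 6c is exactly B = 4 bytes: K' = 47 01 ba 6c.
K' ⊕ ipad = 71 37 8c 5a; K' ⊕ opad = 1b 5d e6 30.
m1: inner = H(71 37 8c 5a 4e) = 01 dc; tag = H(1b 5d e6 30 01 dc) = 026b
m2: inner = H(71 37 8c 5a 72) = 02 00; tag = H(1b 5d e6 30 02 00) = 0190 ← matches
m3: inner = H(71 37 8c 5a c2) = 02 50; tag = H(1b 5d e6 30 02 50) = 01e0
m4: inner = H(71 37 8c 5a b1) = 02 3f; tag = H(1b 5d e6 30 02 3f) = 01cf

2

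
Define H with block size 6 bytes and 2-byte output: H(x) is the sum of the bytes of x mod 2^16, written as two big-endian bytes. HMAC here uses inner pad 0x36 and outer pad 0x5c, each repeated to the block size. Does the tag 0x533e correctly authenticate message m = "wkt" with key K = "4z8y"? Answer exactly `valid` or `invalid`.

Key "4z8y" = 34 7a 38 79 is 4 bytes ≤ B = 6; zero-pad to 6 bytes: K' = 34 7a 38 79 00 00.
K' ⊕ ipad = 02 4c 0e 4f 36 36; K' ⊕ opad = 68 26 64 25 5c 5c.
Inner hash: sum = 2+76+14+79+54+54+119+107+116 = 621 → 02 6d.
Outer hash (recomputed tag): sum = 104+38+100+37+92+92+2+109 = 574 → 02 3e.
Recomputed tag = 023e; claimed = 533e → mismatch.

invalid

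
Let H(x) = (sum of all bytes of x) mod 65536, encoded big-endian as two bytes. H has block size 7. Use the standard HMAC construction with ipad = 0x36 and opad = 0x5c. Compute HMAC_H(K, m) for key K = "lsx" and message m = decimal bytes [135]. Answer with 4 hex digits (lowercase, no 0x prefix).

Key "lsx" = 6c 73 78 is 3 bytes ≤ B = 7; zero-pad to 7 bytes: K' = 6c 73 78 00 00 00 00.
K' ⊕ ipad = 5a 45 4e 36 36 36 36.  K' ⊕ opad = 30 2f 24 5c 5c 5c 5c.
Inner input = (K'⊕ipad) ∥ m = 5a 45 4e 36 36 36 36 ∥ 87.
Inner hash: sum = 90+69+78+54+54+54+54+135 = 588 → 02 4c.
Outer input = (K'⊕opad) ∥ inner = 30 2f 24 5c 5c 5c 5c ∥ 02 4c.
Outer hash (tag): sum = 48+47+36+92+92+92+92+2+76 = 577 → 02 41.

0241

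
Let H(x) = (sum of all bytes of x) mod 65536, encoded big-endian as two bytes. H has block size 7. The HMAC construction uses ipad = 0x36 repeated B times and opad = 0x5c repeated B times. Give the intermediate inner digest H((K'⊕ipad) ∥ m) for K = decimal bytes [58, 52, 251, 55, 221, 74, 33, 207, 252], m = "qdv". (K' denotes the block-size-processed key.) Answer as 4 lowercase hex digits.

Key decimal bytes [58, 52, 251, 55, 221, 74, 33, 207, 252] = 3a 34 fb 37 dd 4a 21 cf fc is 9 bytes > B = 7, so hash it first: H(key) = 04 b3, then zero-pad to 7 bytes: K' = 04 b3 00 00 00 00 00.
K' ⊕ ipad = 32 85 36 36 36 36 36.
Inner input = 32 85 36 36 36 36 36 ∥ 71 64 76.
Inner hash: sum = 50+133+54+54+54+54+54+113+100+118 = 784 → 03 10.

0310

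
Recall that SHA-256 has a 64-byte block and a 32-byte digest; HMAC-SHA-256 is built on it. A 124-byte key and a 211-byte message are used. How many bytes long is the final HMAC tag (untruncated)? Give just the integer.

The tag is one SHA-256 digest: 32 bytes.

32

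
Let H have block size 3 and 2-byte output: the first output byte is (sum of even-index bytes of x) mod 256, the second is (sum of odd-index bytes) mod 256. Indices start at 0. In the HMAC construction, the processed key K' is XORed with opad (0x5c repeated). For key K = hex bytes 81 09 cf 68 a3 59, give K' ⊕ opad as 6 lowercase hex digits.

Key hex bytes 81 09 cf 68 a3 59 is 6 bytes > B = 3, so hash it first: H(key) = f3 ca, then zero-pad to 3 bytes: K' = f3 ca 00.
XOR each byte with 0x5c: f3⊕5c=af, ca⊕5c=96, 00⊕5c=5c.

af965c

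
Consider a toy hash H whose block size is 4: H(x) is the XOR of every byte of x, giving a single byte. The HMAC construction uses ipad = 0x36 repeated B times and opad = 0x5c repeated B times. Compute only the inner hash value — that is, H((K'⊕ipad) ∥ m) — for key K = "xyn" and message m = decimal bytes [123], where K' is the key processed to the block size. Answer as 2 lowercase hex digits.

Key "xyn" = 78 79 6e is 3 bytes ≤ B = 4; zero-pad to 4 bytes: K' = 78 79 6e 00.
K' ⊕ ipad = 4e 4f 58 36.
Inner input = 4e 4f 58 36 ∥ 7b.
Inner hash: XOR 4e⊕4f⊕58⊕36⊕7b = 14.

14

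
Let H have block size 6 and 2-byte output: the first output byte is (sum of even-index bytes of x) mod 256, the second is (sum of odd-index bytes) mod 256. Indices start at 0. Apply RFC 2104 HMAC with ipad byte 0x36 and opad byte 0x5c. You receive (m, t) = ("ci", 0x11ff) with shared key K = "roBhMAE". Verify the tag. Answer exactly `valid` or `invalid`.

valid

Key "roBhMAE" = 72 6f 42 68 4d 41 45 is 7 bytes > B = 6, so hash it first: H(key) = 46 18, then zero-pad to 6 bytes: K' = 46 18 00 00 00 00.
K' ⊕ ipad = 70 2e 36 36 36 36; K' ⊕ opad = 1a 44 5c 5c 5c 5c.
Inner hash: even-index sum = 319 mod 256 = 63; odd-index sum = 259 mod 256 = 3 → 3f 03.
Outer hash (recomputed tag): even-index sum = 273 mod 256 = 17; odd-index sum = 255 mod 256 = 255 → 11 ff.
Recomputed tag = 11ff; claimed = 11ff → match.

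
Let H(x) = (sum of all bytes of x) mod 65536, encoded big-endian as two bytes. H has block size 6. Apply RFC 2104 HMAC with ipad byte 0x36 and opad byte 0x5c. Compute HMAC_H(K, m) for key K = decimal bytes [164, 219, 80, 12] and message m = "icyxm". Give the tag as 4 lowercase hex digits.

034c

Key decimal bytes [164, 219, 80, 12] = a4 db 50 0c is 4 bytes ≤ B = 6; zero-pad to 6 bytes: K' = a4 db 50 0c 00 00.
K' ⊕ ipad = 92 ed 66 3a 36 36.  K' ⊕ opad = f8 87 0c 50 5c 5c.
Inner input = (K'⊕ipad) ∥ m = 92 ed 66 3a 36 36 ∥ 69 63 79 78 6d.
Inner hash: sum = 146+237+102+58+54+54+105+99+121+120+109 = 1205 → 04 b5.
Outer input = (K'⊕opad) ∥ inner = f8 87 0c 50 5c 5c ∥ 04 b5.
Outer hash (tag): sum = 248+135+12+80+92+92+4+181 = 844 → 03 4c.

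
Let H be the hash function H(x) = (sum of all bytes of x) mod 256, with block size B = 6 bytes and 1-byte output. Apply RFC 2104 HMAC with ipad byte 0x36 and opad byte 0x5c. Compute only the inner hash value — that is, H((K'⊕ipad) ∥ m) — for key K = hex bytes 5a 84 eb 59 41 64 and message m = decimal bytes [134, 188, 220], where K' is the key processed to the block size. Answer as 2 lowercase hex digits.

Key hex bytes 5a 84 eb 59 41 64 is exactly B = 6 bytes: K' = 5a 84 eb 59 41 64.
K' ⊕ ipad = 6c b2 dd 6f 77 52.
Inner input = 6c b2 dd 6f 77 52 ∥ 86 bc dc.
Inner hash: sum = 108+178+221+111+119+82+134+188+220 = 1361; mod 256 = 81 → 51.

51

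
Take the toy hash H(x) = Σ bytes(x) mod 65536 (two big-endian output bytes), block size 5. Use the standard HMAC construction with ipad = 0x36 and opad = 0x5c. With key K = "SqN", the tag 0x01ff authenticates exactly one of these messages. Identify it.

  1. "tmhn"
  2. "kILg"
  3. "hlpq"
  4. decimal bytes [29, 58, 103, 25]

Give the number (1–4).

Key "SqN" = 53 71 4e is 3 bytes ≤ B = 5; zero-pad to 5 bytes: K' = 53 71 4e 00 00.
K' ⊕ ipad = 65 47 78 36 36; K' ⊕ opad = 0f 2d 12 5c 5c.
m1: inner = H(65 47 78 36 36 74 6d 68 6e) = 03 47; tag = H(0f 2d 12 5c 5c 03 47) = 0150
m2: inner = H(65 47 78 36 36 6b 49 4c 67) = 02 f7; tag = H(0f 2d 12 5c 5c 02 f7) = 01ff ← matches
m3: inner = H(65 47 78 36 36 68 6c 70 71) = 03 45; tag = H(0f 2d 12 5c 5c 03 45) = 014e
m4: inner = H(65 47 78 36 36 1d 3a 67 19) = 02 67; tag = H(0f 2d 12 5c 5c 02 67) = 016f

2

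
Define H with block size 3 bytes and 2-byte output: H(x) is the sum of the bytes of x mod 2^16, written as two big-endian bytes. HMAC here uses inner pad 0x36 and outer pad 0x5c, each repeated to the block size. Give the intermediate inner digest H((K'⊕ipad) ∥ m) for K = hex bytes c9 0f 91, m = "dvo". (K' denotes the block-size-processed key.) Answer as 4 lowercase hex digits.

Key hex bytes c9 0f 91 is exactly B = 3 bytes: K' = c9 0f 91.
K' ⊕ ipad = ff 39 a7.
Inner input = ff 39 a7 ∥ 64 76 6f.
Inner hash: sum = 255+57+167+100+118+111 = 808 → 03 28.

0328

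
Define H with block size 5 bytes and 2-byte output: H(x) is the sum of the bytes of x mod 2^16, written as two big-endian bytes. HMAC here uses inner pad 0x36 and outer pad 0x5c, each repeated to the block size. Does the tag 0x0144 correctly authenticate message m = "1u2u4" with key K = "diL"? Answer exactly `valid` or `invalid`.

invalid

Key "diL" = 64 69 4c is 3 bytes ≤ B = 5; zero-pad to 5 bytes: K' = 64 69 4c 00 00.
K' ⊕ ipad = 52 5f 7a 36 36; K' ⊕ opad = 38 35 10 5c 5c.
Inner hash: sum = 82+95+122+54+54+49+117+50+117+52 = 792 → 03 18.
Outer hash (recomputed tag): sum = 56+53+16+92+92+3+24 = 336 → 01 50.
Recomputed tag = 0150; claimed = 0144 → mismatch.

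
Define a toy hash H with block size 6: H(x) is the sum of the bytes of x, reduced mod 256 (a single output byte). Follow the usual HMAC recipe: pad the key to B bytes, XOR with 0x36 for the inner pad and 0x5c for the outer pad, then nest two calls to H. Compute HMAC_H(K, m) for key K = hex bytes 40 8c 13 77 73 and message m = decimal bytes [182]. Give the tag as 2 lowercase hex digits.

Key hex bytes 40 8c 13 77 73 is 5 bytes ≤ B = 6; zero-pad to 6 bytes: K' = 40 8c 13 77 73 00.
K' ⊕ ipad = 76 ba 25 41 45 36.  K' ⊕ opad = 1c d0 4f 2b 2f 5c.
Inner input = (K'⊕ipad) ∥ m = 76 ba 25 41 45 36 ∥ b6.
Inner hash: sum = 118+186+37+65+69+54+182 = 711; mod 256 = 199 → c7.
Outer input = (K'⊕opad) ∥ inner = 1c d0 4f 2b 2f 5c ∥ c7.
Outer hash (tag): sum = 28+208+79+43+47+92+199 = 696; mod 256 = 184 → b8.

b8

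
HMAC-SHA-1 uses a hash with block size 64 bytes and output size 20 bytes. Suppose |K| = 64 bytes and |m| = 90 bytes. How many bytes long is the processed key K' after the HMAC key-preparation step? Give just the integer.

Key is 64 ≤ 64 bytes, zero-padded: |K'| = 64.

64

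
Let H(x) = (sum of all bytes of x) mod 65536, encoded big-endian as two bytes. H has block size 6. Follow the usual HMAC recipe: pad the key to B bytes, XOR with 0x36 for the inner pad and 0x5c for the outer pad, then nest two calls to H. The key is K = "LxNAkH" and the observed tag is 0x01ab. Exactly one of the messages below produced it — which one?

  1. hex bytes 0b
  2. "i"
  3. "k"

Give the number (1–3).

Key "LxNAkH" = 4c 78 4e 41 6b 48 is exactly B = 6 bytes: K' = 4c 78 4e 41 6b 48.
K' ⊕ ipad = 7a 4e 78 77 5d 7e; K' ⊕ opad = 10 24 12 1d 37 14.
m1: inner = H(7a 4e 78 77 5d 7e 0b) = 02 9d; tag = H(10 24 12 1d 37 14 02 9d) = 014d
m2: inner = H(7a 4e 78 77 5d 7e 69) = 02 fb; tag = H(10 24 12 1d 37 14 02 fb) = 01ab ← matches
m3: inner = H(7a 4e 78 77 5d 7e 6b) = 02 fd; tag = H(10 24 12 1d 37 14 02 fd) = 01ad

2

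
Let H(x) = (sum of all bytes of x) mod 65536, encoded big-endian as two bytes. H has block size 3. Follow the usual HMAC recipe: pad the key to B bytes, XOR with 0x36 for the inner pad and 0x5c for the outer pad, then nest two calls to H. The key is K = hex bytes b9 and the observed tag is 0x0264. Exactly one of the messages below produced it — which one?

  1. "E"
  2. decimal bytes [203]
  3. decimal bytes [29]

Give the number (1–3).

2

Key hex bytes b9 is 1 byte ≤ B = 3; zero-pad to 3 bytes: K' = b9 00 00.
K' ⊕ ipad = 8f 36 36; K' ⊕ opad = e5 5c 5c.
m1: inner = H(8f 36 36 45) = 01 40; tag = H(e5 5c 5c 01 40) = 01de
m2: inner = H(8f 36 36 cb) = 01 c6; tag = H(e5 5c 5c 01 c6) = 0264 ← matches
m3: inner = H(8f 36 36 1d) = 01 18; tag = H(e5 5c 5c 01 18) = 01b6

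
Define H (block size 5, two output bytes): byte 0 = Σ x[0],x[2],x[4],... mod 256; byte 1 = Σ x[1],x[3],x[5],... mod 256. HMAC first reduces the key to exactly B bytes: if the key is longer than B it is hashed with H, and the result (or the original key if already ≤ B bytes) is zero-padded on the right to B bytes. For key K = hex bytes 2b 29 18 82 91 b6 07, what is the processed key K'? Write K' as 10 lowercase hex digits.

db61000000

|K| = 7 > B = 5, so first hash the key.
H(K): even-index sum = 219 mod 256 = 219; odd-index sum = 353 mod 256 = 97 → db 61.
Zero-pad H(K) = db 61 to 5 bytes: K' = db 61 00 00 00.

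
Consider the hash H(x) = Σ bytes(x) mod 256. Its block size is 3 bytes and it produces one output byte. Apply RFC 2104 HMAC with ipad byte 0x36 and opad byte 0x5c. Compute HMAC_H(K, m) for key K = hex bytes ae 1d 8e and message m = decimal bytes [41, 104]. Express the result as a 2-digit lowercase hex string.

Key hex bytes ae 1d 8e is exactly B = 3 bytes: K' = ae 1d 8e.
K' ⊕ ipad = 98 2b b8.  K' ⊕ opad = f2 41 d2.
Inner input = (K'⊕ipad) ∥ m = 98 2b b8 ∥ 29 68.
Inner hash: sum = 152+43+184+41+104 = 524; mod 256 = 12 → 0c.
Outer input = (K'⊕opad) ∥ inner = f2 41 d2 ∥ 0c.
Outer hash (tag): sum = 242+65+210+12 = 529; mod 256 = 17 → 11.

11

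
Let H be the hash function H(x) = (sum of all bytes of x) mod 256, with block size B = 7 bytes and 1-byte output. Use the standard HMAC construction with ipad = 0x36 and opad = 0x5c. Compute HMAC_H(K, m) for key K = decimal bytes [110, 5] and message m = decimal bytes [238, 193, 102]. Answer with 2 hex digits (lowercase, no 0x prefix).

Key decimal bytes [110, 5] = 6e 05 is 2 bytes ≤ B = 7; zero-pad to 7 bytes: K' = 6e 05 00 00 00 00 00.
K' ⊕ ipad = 58 33 36 36 36 36 36.  K' ⊕ opad = 32 59 5c 5c 5c 5c 5c.
Inner input = (K'⊕ipad) ∥ m = 58 33 36 36 36 36 36 ∥ ee c1 66.
Inner hash: sum = 88+51+54+54+54+54+54+238+193+102 = 942; mod 256 = 174 → ae.
Outer input = (K'⊕opad) ∥ inner = 32 59 5c 5c 5c 5c 5c ∥ ae.
Outer hash (tag): sum = 50+89+92+92+92+92+92+174 = 773; mod 256 = 5 → 05.

05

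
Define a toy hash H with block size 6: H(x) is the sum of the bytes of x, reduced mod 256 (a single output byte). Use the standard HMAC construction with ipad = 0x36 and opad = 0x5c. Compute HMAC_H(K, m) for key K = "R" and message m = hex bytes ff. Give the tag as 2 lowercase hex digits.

4b

Key "R" = 52 is 1 byte ≤ B = 6; zero-pad to 6 bytes: K' = 52 00 00 00 00 00.
K' ⊕ ipad = 64 36 36 36 36 36.  K' ⊕ opad = 0e 5c 5c 5c 5c 5c.
Inner input = (K'⊕ipad) ∥ m = 64 36 36 36 36 36 ∥ ff.
Inner hash: sum = 100+54+54+54+54+54+255 = 625; mod 256 = 113 → 71.
Outer input = (K'⊕opad) ∥ inner = 0e 5c 5c 5c 5c 5c ∥ 71.
Outer hash (tag): sum = 14+92+92+92+92+92+113 = 587; mod 256 = 75 → 4b.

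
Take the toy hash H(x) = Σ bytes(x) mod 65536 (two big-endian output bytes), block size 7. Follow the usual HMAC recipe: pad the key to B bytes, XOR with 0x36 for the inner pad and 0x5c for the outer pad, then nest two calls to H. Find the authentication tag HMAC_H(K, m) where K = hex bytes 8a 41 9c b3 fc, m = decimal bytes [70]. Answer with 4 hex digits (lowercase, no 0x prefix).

Key hex bytes 8a 41 9c b3 fc is 5 bytes ≤ B = 7; zero-pad to 7 bytes: K' = 8a 41 9c b3 fc 00 00.
K' ⊕ ipad = bc 77 aa 85 ca 36 36.  K' ⊕ opad = d6 1d c0 ef a0 5c 5c.
Inner input = (K'⊕ipad) ∥ m = bc 77 aa 85 ca 36 36 ∥ 46.
Inner hash: sum = 188+119+170+133+202+54+54+70 = 990 → 03 de.
Outer input = (K'⊕opad) ∥ inner = d6 1d c0 ef a0 5c 5c ∥ 03 de.
Outer hash (tag): sum = 214+29+192+239+160+92+92+3+222 = 1243 → 04 db.

04db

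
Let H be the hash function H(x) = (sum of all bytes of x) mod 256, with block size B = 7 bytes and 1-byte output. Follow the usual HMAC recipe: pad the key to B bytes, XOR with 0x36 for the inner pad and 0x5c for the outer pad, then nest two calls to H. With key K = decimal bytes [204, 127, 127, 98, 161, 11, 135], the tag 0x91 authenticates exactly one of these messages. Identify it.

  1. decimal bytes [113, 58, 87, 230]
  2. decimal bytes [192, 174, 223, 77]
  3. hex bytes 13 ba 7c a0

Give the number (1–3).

Key decimal bytes [204, 127, 127, 98, 161, 11, 135] = cc 7f 7f 62 a1 0b 87 is exactly B = 7 bytes: K' = cc 7f 7f 62 a1 0b 87.
K' ⊕ ipad = fa 49 49 54 97 3d b1; K' ⊕ opad = 90 23 23 3e fd 57 db.
m1: inner = H(fa 49 49 54 97 3d b1 71 3a 57 e6) = 4d; tag = H(90 23 23 3e fd 57 db 4d) = 90
m2: inner = H(fa 49 49 54 97 3d b1 c0 ae df 4d) = ff; tag = H(90 23 23 3e fd 57 db ff) = 42
m3: inner = H(fa 49 49 54 97 3d b1 13 ba 7c a0) = 4e; tag = H(90 23 23 3e fd 57 db 4e) = 91 ← matches

3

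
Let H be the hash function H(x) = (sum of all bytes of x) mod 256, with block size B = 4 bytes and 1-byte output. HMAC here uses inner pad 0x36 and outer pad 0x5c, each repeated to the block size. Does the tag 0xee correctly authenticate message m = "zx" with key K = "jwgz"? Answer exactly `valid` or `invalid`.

valid

Key "jwgz" = 6a 77 67 7a is exactly B = 4 bytes: K' = 6a 77 67 7a.
K' ⊕ ipad = 5c 41 51 4c; K' ⊕ opad = 36 2b 3b 26.
Inner hash: sum = 92+65+81+76+122+120 = 556; mod 256 = 44 → 2c.
Outer hash (recomputed tag): sum = 54+43+59+38+44 = 238 → ee.
Recomputed tag = ee; claimed = ee → match.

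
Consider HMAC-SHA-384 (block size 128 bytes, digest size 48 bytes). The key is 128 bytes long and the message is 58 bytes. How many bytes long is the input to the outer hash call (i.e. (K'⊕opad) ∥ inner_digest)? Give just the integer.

Key is 128 ≤ 128 bytes, zero-padded: |K'| = 128.
Outer input = (K'⊕opad) ∥ H(inner) → 128 + 48 = 176 bytes.

176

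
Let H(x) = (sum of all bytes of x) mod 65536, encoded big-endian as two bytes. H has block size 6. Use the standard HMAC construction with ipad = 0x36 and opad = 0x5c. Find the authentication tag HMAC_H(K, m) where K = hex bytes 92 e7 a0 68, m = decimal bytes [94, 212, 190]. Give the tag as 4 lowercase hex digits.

043a

Key hex bytes 92 e7 a0 68 is 4 bytes ≤ B = 6; zero-pad to 6 bytes: K' = 92 e7 a0 68 00 00.
K' ⊕ ipad = a4 d1 96 5e 36 36.  K' ⊕ opad = ce bb fc 34 5c 5c.
Inner input = (K'⊕ipad) ∥ m = a4 d1 96 5e 36 36 ∥ 5e d4 be.
Inner hash: sum = 164+209+150+94+54+54+94+212+190 = 1221 → 04 c5.
Outer input = (K'⊕opad) ∥ inner = ce bb fc 34 5c 5c ∥ 04 c5.
Outer hash (tag): sum = 206+187+252+52+92+92+4+197 = 1082 → 04 3a.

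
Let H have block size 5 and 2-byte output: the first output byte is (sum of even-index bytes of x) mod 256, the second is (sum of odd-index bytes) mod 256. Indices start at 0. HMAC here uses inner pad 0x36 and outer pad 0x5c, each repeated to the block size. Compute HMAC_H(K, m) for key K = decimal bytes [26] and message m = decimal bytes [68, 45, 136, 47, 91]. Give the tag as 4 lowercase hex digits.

91ac

Key decimal bytes [26] = 1a is 1 byte ≤ B = 5; zero-pad to 5 bytes: K' = 1a 00 00 00 00.
K' ⊕ ipad = 2c 36 36 36 36.  K' ⊕ opad = 46 5c 5c 5c 5c.
Inner input = (K'⊕ipad) ∥ m = 2c 36 36 36 36 ∥ 44 2d 88 2f 5b.
Inner hash: even-index sum = 244 mod 256 = 244; odd-index sum = 403 mod 256 = 147 → f4 93.
Outer input = (K'⊕opad) ∥ inner = 46 5c 5c 5c 5c ∥ f4 93.
Outer hash (tag): even-index sum = 401 mod 256 = 145; odd-index sum = 428 mod 256 = 172 → 91 ac.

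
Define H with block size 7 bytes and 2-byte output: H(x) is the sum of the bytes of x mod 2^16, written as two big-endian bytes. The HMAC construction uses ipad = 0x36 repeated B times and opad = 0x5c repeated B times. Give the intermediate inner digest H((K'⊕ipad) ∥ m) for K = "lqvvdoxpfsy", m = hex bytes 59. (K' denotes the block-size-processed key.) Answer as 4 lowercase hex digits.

Key "lqvvdoxpfsy" = 6c 71 76 76 64 6f 78 70 66 73 79 is 11 bytes > B = 7, so hash it first: H(key) = 04 d6, then zero-pad to 7 bytes: K' = 04 d6 00 00 00 00 00.
K' ⊕ ipad = 32 e0 36 36 36 36 36.
Inner input = 32 e0 36 36 36 36 36 ∥ 59.
Inner hash: sum = 50+224+54+54+54+54+54+89 = 633 → 02 79.

0279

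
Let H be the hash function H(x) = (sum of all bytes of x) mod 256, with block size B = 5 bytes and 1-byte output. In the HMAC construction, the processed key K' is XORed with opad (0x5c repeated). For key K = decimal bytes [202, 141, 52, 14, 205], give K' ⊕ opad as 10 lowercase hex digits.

Key decimal bytes [202, 141, 52, 14, 205] = ca 8d 34 0e cd is exactly B = 5 bytes: K' = ca 8d 34 0e cd.
XOR each byte with 0x5c: ca⊕5c=96, 8d⊕5c=d1, 34⊕5c=68, 0e⊕5c=52, cd⊕5c=91.

96d1685291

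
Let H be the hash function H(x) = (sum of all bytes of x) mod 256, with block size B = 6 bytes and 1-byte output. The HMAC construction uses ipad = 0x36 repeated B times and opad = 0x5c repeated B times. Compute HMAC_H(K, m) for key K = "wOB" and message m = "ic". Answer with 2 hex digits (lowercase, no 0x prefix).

Key "wOB" = 77 4f 42 is 3 bytes ≤ B = 6; zero-pad to 6 bytes: K' = 77 4f 42 00 00 00.
K' ⊕ ipad = 41 79 74 36 36 36.  K' ⊕ opad = 2b 13 1e 5c 5c 5c.
Inner input = (K'⊕ipad) ∥ m = 41 79 74 36 36 36 ∥ 69 63.
Inner hash: sum = 65+121+116+54+54+54+105+99 = 668; mod 256 = 156 → 9c.
Outer input = (K'⊕opad) ∥ inner = 2b 13 1e 5c 5c 5c ∥ 9c.
Outer hash (tag): sum = 43+19+30+92+92+92+156 = 524; mod 256 = 12 → 0c.

0c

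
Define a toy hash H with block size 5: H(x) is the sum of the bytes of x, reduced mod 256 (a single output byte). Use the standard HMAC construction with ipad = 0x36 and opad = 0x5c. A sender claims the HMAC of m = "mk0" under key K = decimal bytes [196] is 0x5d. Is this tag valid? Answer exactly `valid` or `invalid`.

Key decimal bytes [196] = c4 is 1 byte ≤ B = 5; zero-pad to 5 bytes: K' = c4 00 00 00 00.
K' ⊕ ipad = f2 36 36 36 36; K' ⊕ opad = 98 5c 5c 5c 5c.
Inner hash: sum = 242+54+54+54+54+109+107+48 = 722; mod 256 = 210 → d2.
Outer hash (recomputed tag): sum = 152+92+92+92+92+210 = 730; mod 256 = 218 → da.
Recomputed tag = da; claimed = 5d → mismatch.

invalid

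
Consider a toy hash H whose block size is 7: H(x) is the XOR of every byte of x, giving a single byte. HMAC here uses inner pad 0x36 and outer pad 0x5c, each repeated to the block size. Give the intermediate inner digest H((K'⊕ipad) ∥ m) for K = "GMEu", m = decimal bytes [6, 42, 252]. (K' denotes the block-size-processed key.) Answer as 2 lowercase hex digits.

dc

Key "GMEu" = 47 4d 45 75 is 4 bytes ≤ B = 7; zero-pad to 7 bytes: K' = 47 4d 45 75 00 00 00.
K' ⊕ ipad = 71 7b 73 43 36 36 36.
Inner input = 71 7b 73 43 36 36 36 ∥ 06 2a fc.
Inner hash: XOR 71⊕7b⊕73⊕43⊕36⊕36⊕36⊕06⊕2a⊕fc = dc.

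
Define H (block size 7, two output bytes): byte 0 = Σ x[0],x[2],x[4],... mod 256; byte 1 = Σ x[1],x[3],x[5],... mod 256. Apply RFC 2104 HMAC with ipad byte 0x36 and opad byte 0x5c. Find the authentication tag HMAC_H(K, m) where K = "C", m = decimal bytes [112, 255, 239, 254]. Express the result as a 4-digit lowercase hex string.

Key "C" = 43 is 1 byte ≤ B = 7; zero-pad to 7 bytes: K' = 43 00 00 00 00 00 00.
K' ⊕ ipad = 75 36 36 36 36 36 36.  K' ⊕ opad = 1f 5c 5c 5c 5c 5c 5c.
Inner input = (K'⊕ipad) ∥ m = 75 36 36 36 36 36 36 ∥ 70 ff ef fe.
Inner hash: even-index sum = 788 mod 256 = 20; odd-index sum = 513 mod 256 = 1 → 14 01.
Outer input = (K'⊕opad) ∥ inner = 1f 5c 5c 5c 5c 5c 5c ∥ 14 01.
Outer hash (tag): even-index sum = 308 mod 256 = 52; odd-index sum = 296 mod 256 = 40 → 34 28.

3428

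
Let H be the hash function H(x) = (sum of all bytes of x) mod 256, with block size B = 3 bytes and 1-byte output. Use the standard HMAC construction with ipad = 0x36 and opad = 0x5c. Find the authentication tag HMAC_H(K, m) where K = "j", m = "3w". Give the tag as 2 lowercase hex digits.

Key "j" = 6a is 1 byte ≤ B = 3; zero-pad to 3 bytes: K' = 6a 00 00.
K' ⊕ ipad = 5c 36 36.  K' ⊕ opad = 36 5c 5c.
Inner input = (K'⊕ipad) ∥ m = 5c 36 36 ∥ 33 77.
Inner hash: sum = 92+54+54+51+119 = 370; mod 256 = 114 → 72.
Outer input = (K'⊕opad) ∥ inner = 36 5c 5c ∥ 72.
Outer hash (tag): sum = 54+92+92+114 = 352; mod 256 = 96 → 60.

60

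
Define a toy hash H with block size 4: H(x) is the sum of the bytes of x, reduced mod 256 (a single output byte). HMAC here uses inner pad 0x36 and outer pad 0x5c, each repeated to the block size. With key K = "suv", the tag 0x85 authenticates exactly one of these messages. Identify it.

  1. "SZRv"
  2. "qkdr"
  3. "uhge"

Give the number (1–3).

3

Key "suv" = 73 75 76 is 3 bytes ≤ B = 4; zero-pad to 4 bytes: K' = 73 75 76 00.
K' ⊕ ipad = 45 43 40 36; K' ⊕ opad = 2f 29 2a 5c.
m1: inner = H(45 43 40 36 53 5a 52 76) = 73; tag = H(2f 29 2a 5c 73) = 51
m2: inner = H(45 43 40 36 71 6b 64 72) = b0; tag = H(2f 29 2a 5c b0) = 8e
m3: inner = H(45 43 40 36 75 68 67 65) = a7; tag = H(2f 29 2a 5c a7) = 85 ← matches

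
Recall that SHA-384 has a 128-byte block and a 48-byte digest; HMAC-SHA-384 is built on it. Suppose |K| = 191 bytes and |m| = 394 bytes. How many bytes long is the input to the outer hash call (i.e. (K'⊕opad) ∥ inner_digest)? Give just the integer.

Key is 191 > 128 bytes, so it is hashed to 48 bytes then zero-padded to 128: |K'| = 128.
Outer input = (K'⊕opad) ∥ H(inner) → 128 + 48 = 176 bytes.

176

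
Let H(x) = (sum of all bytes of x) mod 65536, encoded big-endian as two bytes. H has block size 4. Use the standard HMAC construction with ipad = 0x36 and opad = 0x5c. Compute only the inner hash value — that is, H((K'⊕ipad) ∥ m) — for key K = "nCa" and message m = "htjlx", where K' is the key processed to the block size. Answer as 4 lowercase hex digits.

Key "nCa" = 6e 43 61 is 3 bytes ≤ B = 4; zero-pad to 4 bytes: K' = 6e 43 61 00.
K' ⊕ ipad = 58 75 57 36.
Inner input = 58 75 57 36 ∥ 68 74 6a 6c 78.
Inner hash: sum = 88+117+87+54+104+116+106+108+120 = 900 → 03 84.

0384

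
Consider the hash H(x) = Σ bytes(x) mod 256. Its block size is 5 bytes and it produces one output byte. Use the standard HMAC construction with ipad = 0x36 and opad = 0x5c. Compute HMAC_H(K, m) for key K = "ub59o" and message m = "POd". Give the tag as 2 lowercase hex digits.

Key "ub59o" = 75 62 35 39 6f is exactly B = 5 bytes: K' = 75 62 35 39 6f.
K' ⊕ ipad = 43 54 03 0f 59.  K' ⊕ opad = 29 3e 69 65 33.
Inner input = (K'⊕ipad) ∥ m = 43 54 03 0f 59 ∥ 50 4f 64.
Inner hash: sum = 67+84+3+15+89+80+79+100 = 517; mod 256 = 5 → 05.
Outer input = (K'⊕opad) ∥ inner = 29 3e 69 65 33 ∥ 05.
Outer hash (tag): sum = 41+62+105+101+51+5 = 365; mod 256 = 109 → 6d.

6d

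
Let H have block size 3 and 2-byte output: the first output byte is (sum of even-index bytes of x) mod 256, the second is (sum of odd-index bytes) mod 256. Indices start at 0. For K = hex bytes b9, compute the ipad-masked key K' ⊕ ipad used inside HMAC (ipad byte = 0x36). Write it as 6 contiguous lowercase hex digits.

Key hex bytes b9 is 1 byte ≤ B = 3; zero-pad to 3 bytes: K' = b9 00 00.
XOR each byte with 0x36: b9⊕36=8f, 00⊕36=36, 00⊕36=36.

8f3636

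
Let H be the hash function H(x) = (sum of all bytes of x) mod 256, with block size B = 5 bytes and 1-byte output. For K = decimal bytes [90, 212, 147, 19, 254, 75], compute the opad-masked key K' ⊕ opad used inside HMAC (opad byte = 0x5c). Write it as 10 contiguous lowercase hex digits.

Key decimal bytes [90, 212, 147, 19, 254, 75] = 5a d4 93 13 fe 4b is 6 bytes > B = 5, so hash it first: H(key) = 1d, then zero-pad to 5 bytes: K' = 1d 00 00 00 00.
XOR each byte with 0x5c: 1d⊕5c=41, 00⊕5c=5c, 00⊕5c=5c, 00⊕5c=5c, 00⊕5c=5c.

415c5c5c5c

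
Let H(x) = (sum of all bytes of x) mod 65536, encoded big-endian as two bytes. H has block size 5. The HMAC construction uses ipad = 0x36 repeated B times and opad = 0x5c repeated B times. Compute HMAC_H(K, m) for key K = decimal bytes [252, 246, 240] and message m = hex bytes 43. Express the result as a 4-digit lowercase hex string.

03af

Key decimal bytes [252, 246, 240] = fc f6 f0 is 3 bytes ≤ B = 5; zero-pad to 5 bytes: K' = fc f6 f0 00 00.
K' ⊕ ipad = ca c0 c6 36 36.  K' ⊕ opad = a0 aa ac 5c 5c.
Inner input = (K'⊕ipad) ∥ m = ca c0 c6 36 36 ∥ 43.
Inner hash: sum = 202+192+198+54+54+67 = 767 → 02 ff.
Outer input = (K'⊕opad) ∥ inner = a0 aa ac 5c 5c ∥ 02 ff.
Outer hash (tag): sum = 160+170+172+92+92+2+255 = 943 → 03 af.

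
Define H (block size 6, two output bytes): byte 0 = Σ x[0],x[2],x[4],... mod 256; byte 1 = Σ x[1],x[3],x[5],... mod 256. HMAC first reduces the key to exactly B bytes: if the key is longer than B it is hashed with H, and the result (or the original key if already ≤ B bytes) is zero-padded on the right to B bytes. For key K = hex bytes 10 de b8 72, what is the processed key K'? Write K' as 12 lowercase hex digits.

10deb8720000

Key hex bytes 10 de b8 72 is 4 bytes ≤ B = 6; zero-pad to 6 bytes: K' = 10 de b8 72 00 00.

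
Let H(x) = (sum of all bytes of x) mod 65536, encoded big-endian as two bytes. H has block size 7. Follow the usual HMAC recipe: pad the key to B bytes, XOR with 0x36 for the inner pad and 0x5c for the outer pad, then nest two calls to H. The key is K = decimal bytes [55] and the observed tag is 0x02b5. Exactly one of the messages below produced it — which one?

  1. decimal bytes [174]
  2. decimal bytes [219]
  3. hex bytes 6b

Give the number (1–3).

Key decimal bytes [55] = 37 is 1 byte ≤ B = 7; zero-pad to 7 bytes: K' = 37 00 00 00 00 00 00.
K' ⊕ ipad = 01 36 36 36 36 36 36; K' ⊕ opad = 6b 5c 5c 5c 5c 5c 5c.
m1: inner = H(01 36 36 36 36 36 36 ae) = 01 f3; tag = H(6b 5c 5c 5c 5c 5c 5c 01 f3) = 0387
m2: inner = H(01 36 36 36 36 36 36 db) = 02 20; tag = H(6b 5c 5c 5c 5c 5c 5c 02 20) = 02b5 ← matches
m3: inner = H(01 36 36 36 36 36 36 6b) = 01 b0; tag = H(6b 5c 5c 5c 5c 5c 5c 01 b0) = 0344

2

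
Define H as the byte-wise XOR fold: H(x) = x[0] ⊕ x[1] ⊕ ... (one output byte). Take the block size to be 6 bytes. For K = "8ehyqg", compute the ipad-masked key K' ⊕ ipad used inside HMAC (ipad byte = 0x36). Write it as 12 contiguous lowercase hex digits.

Key "8ehyqg" = 38 65 68 79 71 67 is exactly B = 6 bytes: K' = 38 65 68 79 71 67.
XOR each byte with 0x36: 38⊕36=0e, 65⊕36=53, 68⊕36=5e, 79⊕36=4f, 71⊕36=47, 67⊕36=51.

0e535e4f4751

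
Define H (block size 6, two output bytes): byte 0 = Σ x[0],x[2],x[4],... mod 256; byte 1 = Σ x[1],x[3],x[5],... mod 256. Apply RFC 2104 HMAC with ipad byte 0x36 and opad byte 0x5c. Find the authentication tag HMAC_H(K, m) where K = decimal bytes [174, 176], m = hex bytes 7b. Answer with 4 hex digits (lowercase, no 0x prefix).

Key decimal bytes [174, 176] = ae b0 is 2 bytes ≤ B = 6; zero-pad to 6 bytes: K' = ae b0 00 00 00 00.
K' ⊕ ipad = 98 86 36 36 36 36.  K' ⊕ opad = f2 ec 5c 5c 5c 5c.
Inner input = (K'⊕ipad) ∥ m = 98 86 36 36 36 36 ∥ 7b.
Inner hash: even-index sum = 383 mod 256 = 127; odd-index sum = 242 mod 256 = 242 → 7f f2.
Outer input = (K'⊕opad) ∥ inner = f2 ec 5c 5c 5c 5c ∥ 7f f2.
Outer hash (tag): even-index sum = 553 mod 256 = 41; odd-index sum = 662 mod 256 = 150 → 29 96.

2996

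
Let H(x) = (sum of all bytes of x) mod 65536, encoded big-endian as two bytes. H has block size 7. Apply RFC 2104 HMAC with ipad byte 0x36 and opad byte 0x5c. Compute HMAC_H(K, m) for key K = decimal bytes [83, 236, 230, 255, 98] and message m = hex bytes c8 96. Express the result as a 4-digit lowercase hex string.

Key decimal bytes [83, 236, 230, 255, 98] = 53 ec e6 ff 62 is 5 bytes ≤ B = 7; zero-pad to 7 bytes: K' = 53 ec e6 ff 62 00 00.
K' ⊕ ipad = 65 da d0 c9 54 36 36.  K' ⊕ opad = 0f b0 ba a3 3e 5c 5c.
Inner input = (K'⊕ipad) ∥ m = 65 da d0 c9 54 36 36 ∥ c8 96.
Inner hash: sum = 101+218+208+201+84+54+54+200+150 = 1270 → 04 f6.
Outer input = (K'⊕opad) ∥ inner = 0f b0 ba a3 3e 5c 5c ∥ 04 f6.
Outer hash (tag): sum = 15+176+186+163+62+92+92+4+246 = 1036 → 04 0c.

040c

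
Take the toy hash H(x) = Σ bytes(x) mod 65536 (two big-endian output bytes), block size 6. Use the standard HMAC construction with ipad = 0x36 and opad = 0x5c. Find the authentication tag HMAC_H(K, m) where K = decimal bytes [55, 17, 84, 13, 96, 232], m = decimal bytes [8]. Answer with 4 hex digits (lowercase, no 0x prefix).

0204

Key decimal bytes [55, 17, 84, 13, 96, 232] = 37 11 54 0d 60 e8 is exactly B = 6 bytes: K' = 37 11 54 0d 60 e8.
K' ⊕ ipad = 01 27 62 3b 56 de.  K' ⊕ opad = 6b 4d 08 51 3c b4.
Inner input = (K'⊕ipad) ∥ m = 01 27 62 3b 56 de ∥ 08.
Inner hash: sum = 1+39+98+59+86+222+8 = 513 → 02 01.
Outer input = (K'⊕opad) ∥ inner = 6b 4d 08 51 3c b4 ∥ 02 01.
Outer hash (tag): sum = 107+77+8+81+60+180+2+1 = 516 → 02 04.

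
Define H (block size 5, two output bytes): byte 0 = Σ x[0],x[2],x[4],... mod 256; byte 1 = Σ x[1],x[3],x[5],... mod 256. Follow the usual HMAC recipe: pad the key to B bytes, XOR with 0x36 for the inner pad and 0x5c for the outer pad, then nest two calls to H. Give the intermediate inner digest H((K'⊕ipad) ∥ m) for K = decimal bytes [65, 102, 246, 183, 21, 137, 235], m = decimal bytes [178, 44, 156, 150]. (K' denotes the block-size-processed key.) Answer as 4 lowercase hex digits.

Key decimal bytes [65, 102, 246, 183, 21, 137, 235] = 41 66 f6 b7 15 89 eb is 7 bytes > B = 5, so hash it first: H(key) = 37 a6, then zero-pad to 5 bytes: K' = 37 a6 00 00 00.
K' ⊕ ipad = 01 90 36 36 36.
Inner input = 01 90 36 36 36 ∥ b2 2c 9c 96.
Inner hash: even-index sum = 303 mod 256 = 47; odd-index sum = 532 mod 256 = 20 → 2f 14.

2f14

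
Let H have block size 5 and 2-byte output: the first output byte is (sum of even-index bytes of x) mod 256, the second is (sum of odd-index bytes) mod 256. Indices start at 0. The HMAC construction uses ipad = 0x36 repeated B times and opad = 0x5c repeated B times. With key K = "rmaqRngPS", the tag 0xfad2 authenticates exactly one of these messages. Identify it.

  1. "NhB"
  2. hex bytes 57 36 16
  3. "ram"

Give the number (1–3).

3

Key "rmaqRngPS" = 72 6d 61 71 52 6e 67 50 53 is 9 bytes > B = 5, so hash it first: H(key) = df 9c, then zero-pad to 5 bytes: K' = df 9c 00 00 00.
K' ⊕ ipad = e9 aa 36 36 36; K' ⊕ opad = 83 c0 5c 5c 5c.
m1: inner = H(e9 aa 36 36 36 4e 68 42) = bd 70; tag = H(83 c0 5c 5c 5c bd 70) = abd9
m2: inner = H(e9 aa 36 36 36 57 36 16) = 8b 4d; tag = H(83 c0 5c 5c 5c 8b 4d) = 88a7
m3: inner = H(e9 aa 36 36 36 72 61 6d) = b6 bf; tag = H(83 c0 5c 5c 5c b6 bf) = fad2 ← matches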